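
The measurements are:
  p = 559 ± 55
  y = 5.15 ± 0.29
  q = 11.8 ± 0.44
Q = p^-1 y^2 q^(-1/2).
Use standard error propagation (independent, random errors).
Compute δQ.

For a monomial Q ∝ p^-1, y^2, q^(-1/2), fractional errors add in quadrature:
  (-1·δp/p)² = (-1×0.0984)² = 0.00968;  (2·δy/y)² = (2×0.0563)² = 0.0127;  (−½·δq/q)² = (-0.5×0.0373)² = 0.000348
δQ/Q = √(0.0227) = 0.151
Q = 0.0138, so δQ = 0.151 × 0.0138 = 0.00208.

0.00208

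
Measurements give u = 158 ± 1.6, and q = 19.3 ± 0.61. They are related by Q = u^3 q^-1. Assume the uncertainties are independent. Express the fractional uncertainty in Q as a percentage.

4.38%

For a monomial Q ∝ u^3, q^-1, fractional errors add in quadrature:
  (3·δu/u)² = (3×0.0101)² = 0.000923;  (-1·δq/q)² = (-1×0.0316)² = 0.000999
δQ/Q = √(0.00192) = 0.0438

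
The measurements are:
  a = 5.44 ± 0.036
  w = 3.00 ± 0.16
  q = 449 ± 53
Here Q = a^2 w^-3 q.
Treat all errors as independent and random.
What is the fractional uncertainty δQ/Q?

0.199

Since Q is a product/quotient, work with relative uncertainties:
  (2·δa/a)² = (2×0.00662)² = 0.000175;  (-3·δw/w)² = (-3×0.0533)² = 0.0256;  (1·δq/q)² = (1×0.118)² = 0.0139
δQ/Q = √(0.0397) = 0.199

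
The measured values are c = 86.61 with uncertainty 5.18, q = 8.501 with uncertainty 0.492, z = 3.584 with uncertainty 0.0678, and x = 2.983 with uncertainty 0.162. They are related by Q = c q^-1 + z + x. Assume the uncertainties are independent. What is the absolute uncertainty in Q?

Let p = c·q^-1 = 10.19. δp/p = √((1·δc/c)² + (-1·δq/q)²) = √(0.00358 + 0.00335) = 0.0832, so δp = 0.848.
Q = p + z + x: δQ = √(δp² + δz² + δx²) = √(0.719 + 0.00460 + 0.0262) = 0.866

0.866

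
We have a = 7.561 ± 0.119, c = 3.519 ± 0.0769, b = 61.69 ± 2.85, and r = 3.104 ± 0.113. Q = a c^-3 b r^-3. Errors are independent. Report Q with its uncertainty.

0.3579 ± 0.0488

Q is a product of powers, so relative uncertainties combine in quadrature:
  (1·δa/a)² = (1×0.0157)² = 0.000248;  (-3·δc/c)² = (-3×0.0219)² = 0.00430;  (1·δb/b)² = (1×0.0462)² = 0.00213;  (-3·δr/r)² = (-3×0.0364)² = 0.0119
δQ/Q = √(0.0186) = 0.136
Q = 0.3579, so δQ = 0.136 × 0.3579 = 0.0488.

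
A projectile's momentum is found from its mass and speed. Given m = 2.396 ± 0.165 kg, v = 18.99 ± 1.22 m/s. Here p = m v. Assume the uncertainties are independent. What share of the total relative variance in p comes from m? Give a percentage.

53.5%

(δp/p)² = (1·δm/m)² + (1·δv/v)²
  m term: (1×0.0689)² = 0.00474
  v term: (1×0.0642)² = 0.00413
Total = 0.00887. Share from m = 0.00474/0.00887 = 0.535.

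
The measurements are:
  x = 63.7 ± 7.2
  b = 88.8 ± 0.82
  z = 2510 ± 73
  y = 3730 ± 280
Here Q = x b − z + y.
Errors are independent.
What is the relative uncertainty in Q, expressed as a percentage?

Let p = x·b = 5660. δp/p = √((1·δx/x)² + (1·δb/b)²) = √(0.0128 + 8.53e-05) = 0.113, so δp = 641.
Q = p − z + y: δQ = √(δp² + δz² + δy²) = √(4.12e+05 + 5330 + 78400) = 704
Q = 6880, so δQ/Q = 704/6880 = 0.102.

10.2%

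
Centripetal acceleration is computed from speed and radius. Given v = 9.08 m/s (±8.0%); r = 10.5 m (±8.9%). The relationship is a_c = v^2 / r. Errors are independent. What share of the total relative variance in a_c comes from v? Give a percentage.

(δa_c/a_c)² = (2·δv/v)² + (-1·δr/r)²
  v term: (2×0.0800)² = 0.0256
  r term: (-1×0.0890)² = 0.00792
Total = 0.0335. Share from v = 0.0256/0.0335 = 0.764.

76.4%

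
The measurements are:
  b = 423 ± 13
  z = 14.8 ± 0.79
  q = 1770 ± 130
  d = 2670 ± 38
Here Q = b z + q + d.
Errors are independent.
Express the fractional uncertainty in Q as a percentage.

3.82%

Let p = b·z = 6260. δp/p = √((1·δb/b)² + (1·δz/z)²) = √(0.000945 + 0.00285) = 0.0616, so δp = 386.
Q = p + q + d: δQ = √(δp² + δq² + δd²) = √(1.49e+05 + 16900 + 1440) = 409
Q = 10700, so δQ/Q = 409/10700 = 0.0382.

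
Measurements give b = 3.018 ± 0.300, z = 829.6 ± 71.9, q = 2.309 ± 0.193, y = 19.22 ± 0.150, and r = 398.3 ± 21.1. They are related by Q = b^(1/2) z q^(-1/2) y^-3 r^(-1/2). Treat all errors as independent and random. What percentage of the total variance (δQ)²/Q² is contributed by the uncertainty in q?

(δQ/Q)² = (½·δb/b)² + (1·δz/z)² + (−½·δq/q)² + (-3·δy/y)² + (−½·δr/r)²
  b term: (0.5×0.0994)² = 0.00247
  z term: (1×0.0867)² = 0.00751
  q term: (-0.5×0.0836)² = 0.00175
  y term: (-3×0.00780)² = 0.000548
  r term: (-0.5×0.0530)² = 0.000702
Total = 0.0130. Share from q = 0.00175/0.0130 = 0.135.

13.5%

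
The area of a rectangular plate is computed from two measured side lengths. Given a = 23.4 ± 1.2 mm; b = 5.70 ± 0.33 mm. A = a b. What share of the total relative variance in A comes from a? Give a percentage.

44.0%

(δA/A)² = (1·δa/a)² + (1·δb/b)²
  a term: (1×0.0513)² = 0.00263
  b term: (1×0.0579)² = 0.00335
Total = 0.00598. Share from a = 0.00263/0.00598 = 0.440.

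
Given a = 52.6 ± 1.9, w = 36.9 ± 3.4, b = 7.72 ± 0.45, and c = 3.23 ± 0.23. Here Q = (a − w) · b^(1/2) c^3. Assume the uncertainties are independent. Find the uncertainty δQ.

Let u = a − w = 15.7. δu = √(δa² + δw²) = √(3.61 + 11.6) = 3.89, so δu/u = 0.248.
Q is then a monomial in u, b, c:
δQ/Q = √((δu/u)² + (½·δb/b)² + (3·δc/c)²) = √(0.0615 + 0.000849 + 0.0456) = 0.329
Q = 1470, so δQ = 0.329 × 1470 = 483.

483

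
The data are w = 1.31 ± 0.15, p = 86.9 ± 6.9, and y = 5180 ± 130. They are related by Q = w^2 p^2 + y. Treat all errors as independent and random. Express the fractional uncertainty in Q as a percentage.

Let h = w^2·p^2 = 13000. δh/h = √((2·δw/w)² + (2·δp/p)²) = √(0.0524 + 0.0252) = 0.279, so δh = 3610.
Q = h + y: δQ = √(δh² + δy²) = √(1.3e+07 + 16900) = 3610
Q = 18100, so δQ/Q = 3610/18100 = 0.199.

19.9%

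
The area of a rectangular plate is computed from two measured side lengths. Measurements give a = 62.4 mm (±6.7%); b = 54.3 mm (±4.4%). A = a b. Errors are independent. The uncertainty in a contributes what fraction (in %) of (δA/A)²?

(δA/A)² = (1·δa/a)² + (1·δb/b)²
  a term: (1×0.0670)² = 0.00449
  b term: (1×0.0440)² = 0.00194
Total = 0.00643. Share from a = 0.00449/0.00643 = 0.699.

69.9%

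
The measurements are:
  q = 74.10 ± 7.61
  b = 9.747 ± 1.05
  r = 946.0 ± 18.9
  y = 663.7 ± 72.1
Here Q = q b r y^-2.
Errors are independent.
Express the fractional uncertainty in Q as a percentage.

26.4%

Products/powers → add relative errors in quadrature, weighted by exponent:
  (1·δq/q)² = (1×0.103)² = 0.0105;  (1·δb/b)² = (1×0.108)² = 0.0116;  (1·δr/r)² = (1×0.0200)² = 0.000399;  (-2·δy/y)² = (-2×0.109)² = 0.0472
δQ/Q = √(0.0698) = 0.264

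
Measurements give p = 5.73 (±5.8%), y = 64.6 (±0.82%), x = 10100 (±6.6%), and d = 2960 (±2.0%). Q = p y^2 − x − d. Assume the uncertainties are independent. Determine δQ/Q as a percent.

14.6%

Let w = p·y^2 = 23900. δw/w = √((1·δp/p)² + (2·δy/y)²) = √(0.00336 + 0.000269) = 0.0603, so δw = 1440.
Q = w − x − d: δQ = √(δw² + δx² + δd²) = √(2.08e+06 + 4.44e+05 + 3500) = 1590
Q = 10900, so δQ/Q = 1590/10900 = 0.146.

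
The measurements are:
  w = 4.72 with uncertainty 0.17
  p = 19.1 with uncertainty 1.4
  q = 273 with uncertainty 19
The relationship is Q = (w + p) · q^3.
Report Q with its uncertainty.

(4.85 ± 1.05) × 10^8

Let u = w + p = 23.8. δu = √(δw² + δp²) = √(0.0289 + 1.96) = 1.41, so δu/u = 0.0592.
Q is then a monomial in u, q:
δQ/Q = √((δu/u)² + (3·δq/q)²) = √(0.00351 + 0.0436) = 0.217
Q = 4.85e+08, so δQ = 0.217 × 4.85e+08 = 1.05e+08.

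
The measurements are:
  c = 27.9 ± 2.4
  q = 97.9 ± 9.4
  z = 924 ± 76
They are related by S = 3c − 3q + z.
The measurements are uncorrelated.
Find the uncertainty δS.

For a sum/difference, combine absolute errors in quadrature:
  (3·δc)² = 51.8;  (3·δq)² = 795;  (δz)² = 5780
δS = √(6620) = 81.4

81.4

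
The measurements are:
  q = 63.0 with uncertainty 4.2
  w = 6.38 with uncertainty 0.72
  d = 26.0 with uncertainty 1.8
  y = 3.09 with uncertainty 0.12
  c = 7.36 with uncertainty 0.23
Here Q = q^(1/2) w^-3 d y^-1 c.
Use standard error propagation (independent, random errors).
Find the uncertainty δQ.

0.664

Relative error in a monomial: (δQ/Q)² = Σ (nᵢ · δxᵢ/xᵢ)².
  (½·δq/q)² = (0.5×0.0667)² = 0.00111;  (-3·δw/w)² = (-3×0.113)² = 0.115;  (1·δd/d)² = (1×0.0692)² = 0.00479;  (-1·δy/y)² = (-1×0.0388)² = 0.00151;  (1·δc/c)² = (1×0.0312)² = 0.000977
δQ/Q = √(0.123) = 0.351
Q = 1.89, so δQ = 0.351 × 1.89 = 0.664.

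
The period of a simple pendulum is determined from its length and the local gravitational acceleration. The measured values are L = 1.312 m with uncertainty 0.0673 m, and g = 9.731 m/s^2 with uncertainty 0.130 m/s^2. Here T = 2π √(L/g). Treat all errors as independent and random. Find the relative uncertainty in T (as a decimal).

0.0265

T is a product of powers, so relative uncertainties combine in quadrature:
  (½·δL/L)² = (0.5×0.0513)² = 0.000658;  (−½·δg/g)² = (-0.5×0.0134)² = 4.46e-05
δT/T = √(0.000702) = 0.0265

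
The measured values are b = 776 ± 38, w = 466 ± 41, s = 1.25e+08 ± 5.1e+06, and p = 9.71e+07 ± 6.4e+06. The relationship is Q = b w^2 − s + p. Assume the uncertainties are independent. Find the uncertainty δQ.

3.18e+07

Let h = b·w^2 = 1.69e+08. δh/h = √((1·δb/b)² + (2·δw/w)²) = √(0.00240 + 0.0310) = 0.183, so δh = 3.08e+07.
Q = h − s + p: δQ = √(δh² + δs² + δp²) = √(9.47e+14 + 2.6e+13 + 4.1e+13) = 3.18e+07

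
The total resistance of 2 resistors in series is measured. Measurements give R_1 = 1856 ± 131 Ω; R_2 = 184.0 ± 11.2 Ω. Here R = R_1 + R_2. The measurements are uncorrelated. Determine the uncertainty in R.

Sums and differences: (δR)² = Σ (cᵢ δxᵢ)².
  (δR_1)² = 17200;  (δR_2)² = 125
δR = √(17300) = 131 Ω

131 Ω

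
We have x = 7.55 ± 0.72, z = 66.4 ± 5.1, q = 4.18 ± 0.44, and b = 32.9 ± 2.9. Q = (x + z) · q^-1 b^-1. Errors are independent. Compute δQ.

Let u = x + z = 74.0. δu = √(δx² + δz²) = √(0.518 + 26.0) = 5.15, so δu/u = 0.0696.
Q is then a monomial in u, q, b:
δQ/Q = √((δu/u)² + (-1·δq/q)² + (-1·δb/b)²) = √(0.00485 + 0.0111 + 0.00777) = 0.154
Q = 0.538, so δQ = 0.154 × 0.538 = 0.0828.

0.0828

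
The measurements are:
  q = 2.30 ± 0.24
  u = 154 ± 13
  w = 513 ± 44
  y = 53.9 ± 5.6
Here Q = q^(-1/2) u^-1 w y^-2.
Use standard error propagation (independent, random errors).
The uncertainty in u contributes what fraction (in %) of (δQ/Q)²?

(δQ/Q)² = (−½·δq/q)² + (-1·δu/u)² + (1·δw/w)² + (-2·δy/y)²
  q term: (-0.5×0.104)² = 0.00272
  u term: (-1×0.0844)² = 0.00713
  w term: (1×0.0858)² = 0.00736
  y term: (-2×0.104)² = 0.0432
Total = 0.0604. Share from u = 0.00713/0.0604 = 0.118.

11.8%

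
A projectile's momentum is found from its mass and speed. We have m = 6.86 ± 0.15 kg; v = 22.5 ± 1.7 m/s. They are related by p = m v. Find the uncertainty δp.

For a monomial p ∝ m, v, fractional errors add in quadrature:
  (1·δm/m)² = (1×0.0219)² = 0.000478;  (1·δv/v)² = (1×0.0756)² = 0.00571
δp/p = √(0.00619) = 0.0787
p = 154 kg·m/s, so δp = 0.0787 × 154 = 12.1 kg·m/s.

12.1 kg·m/s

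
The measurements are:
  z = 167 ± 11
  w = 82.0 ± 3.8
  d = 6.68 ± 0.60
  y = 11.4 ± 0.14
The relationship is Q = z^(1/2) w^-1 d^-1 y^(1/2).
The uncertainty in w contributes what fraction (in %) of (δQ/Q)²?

(δQ/Q)² = (½·δz/z)² + (-1·δw/w)² + (-1·δd/d)² + (½·δy/y)²
  z term: (0.5×0.0659)² = 0.00108
  w term: (-1×0.0463)² = 0.00215
  d term: (-1×0.0898)² = 0.00807
  y term: (0.5×0.0123)² = 3.77e-05
Total = 0.0113. Share from w = 0.00215/0.0113 = 0.189.

18.9%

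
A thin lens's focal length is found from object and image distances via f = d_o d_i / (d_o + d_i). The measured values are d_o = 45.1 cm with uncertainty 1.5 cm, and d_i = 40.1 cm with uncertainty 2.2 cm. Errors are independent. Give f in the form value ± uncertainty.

∂f/∂d_o = (d_i/(d_o+d_i))² = 0.222;  ∂f/∂d_i = (d_o/(d_o+d_i))² = 0.280
δf = √((∂f/∂d_o · δd_o)² + (∂f/∂d_i · δd_i)²) = √(0.110 + 0.380) = 0.700 cm
f = 21.2 cm.

21.2 ± 0.700 cm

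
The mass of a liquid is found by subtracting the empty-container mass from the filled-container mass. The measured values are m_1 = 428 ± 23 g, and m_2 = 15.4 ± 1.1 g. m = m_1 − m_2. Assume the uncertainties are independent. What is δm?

Each term contributes (cᵢ δxᵢ)² to (δm)²:
  (δm_1)² = 529;  (δm_2)² = 1.21
δm = √(530) = 23.0 g

23.0 g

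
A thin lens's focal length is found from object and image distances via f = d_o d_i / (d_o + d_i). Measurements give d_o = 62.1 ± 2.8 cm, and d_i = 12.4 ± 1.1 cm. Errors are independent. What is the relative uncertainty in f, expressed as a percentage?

∂f/∂d_o = (d_i/(d_o+d_i))² = 0.0277;  ∂f/∂d_i = (d_o/(d_o+d_i))² = 0.695
δf = √((∂f/∂d_o · δd_o)² + (∂f/∂d_i · δd_i)²) = √(0.00602 + 0.584) = 0.768 cm
f = 10.3 cm, so δf/f = 0.768/10.3 = 0.0743.

7.43%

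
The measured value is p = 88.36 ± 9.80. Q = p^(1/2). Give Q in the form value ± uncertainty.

9.400 ± 0.521

Q ∝ p^(1/2), so δQ/Q = |½| · δp/p = 0.5 × 0.111 = 0.0555.
Q = 9.400, so δQ = 0.0555 × 9.400 = 0.521.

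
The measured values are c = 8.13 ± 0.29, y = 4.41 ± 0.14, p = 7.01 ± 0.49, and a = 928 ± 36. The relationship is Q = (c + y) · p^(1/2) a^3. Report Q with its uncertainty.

(2.65 ± 0.330) × 10^10

Let u = c + y = 12.5. δu = √(δc² + δy²) = √(0.0841 + 0.0196) = 0.322, so δu/u = 0.0257.
Q is then a monomial in u, p, a:
δQ/Q = √((δu/u)² + (½·δp/p)² + (3·δa/a)²) = √(0.000659 + 0.00122 + 0.0135) = 0.124
Q = 2.65e+10, so δQ = 0.124 × 2.65e+10 = 3.3e+09.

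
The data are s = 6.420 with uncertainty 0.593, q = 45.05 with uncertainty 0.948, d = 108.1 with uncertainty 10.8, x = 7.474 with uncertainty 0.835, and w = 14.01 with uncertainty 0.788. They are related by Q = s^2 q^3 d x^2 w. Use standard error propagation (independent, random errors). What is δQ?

Since Q is a product/quotient, work with relative uncertainties:
  (2·δs/s)² = (2×0.0924)² = 0.0341;  (3·δq/q)² = (3×0.0210)² = 0.00399;  (1·δd/d)² = (1×0.0999)² = 0.00998;  (2·δx/x)² = (2×0.112)² = 0.0499;  (1·δw/w)² = (1×0.0562)² = 0.00316
δQ/Q = √(0.101) = 0.318
Q = 3.188e+11, so δQ = 0.318 × 3.188e+11 = 1.01e+11.

1.01e+11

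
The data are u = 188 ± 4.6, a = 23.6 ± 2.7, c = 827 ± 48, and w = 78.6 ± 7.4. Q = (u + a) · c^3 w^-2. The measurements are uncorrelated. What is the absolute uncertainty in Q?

4.99e+06

Let h = u + a = 212. δh = √(δu² + δa²) = √(21.2 + 7.29) = 5.33, so δh/h = 0.0252.
Q is then a monomial in h, c, w:
δQ/Q = √((δh/h)² + (3·δc/c)² + (-2·δw/w)²) = √(0.000635 + 0.0303 + 0.0355) = 0.258
Q = 1.94e+07, so δQ = 0.258 × 1.94e+07 = 4.99e+06.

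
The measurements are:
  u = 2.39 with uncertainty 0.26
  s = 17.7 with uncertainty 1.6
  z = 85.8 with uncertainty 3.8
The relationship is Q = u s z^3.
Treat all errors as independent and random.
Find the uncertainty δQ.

5.19e+06

Since Q is a product/quotient, work with relative uncertainties:
  (1·δu/u)² = (1×0.109)² = 0.0118;  (1·δs/s)² = (1×0.0904)² = 0.00817;  (3·δz/z)² = (3×0.0443)² = 0.0177
δQ/Q = √(0.0377) = 0.194
Q = 2.67e+07, so δQ = 0.194 × 2.67e+07 = 5.19e+06.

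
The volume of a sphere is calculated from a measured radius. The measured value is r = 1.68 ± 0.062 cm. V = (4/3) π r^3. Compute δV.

Since V is a product/quotient, work with relative uncertainties:
  (3·δr/r)² = (3×0.0369)² = 0.0123
δV/V = √(0.0123) = 0.111
V = 19.9 cm^3, so δV = 0.111 × 19.9 = 2.20 cm^3.

2.20 cm^3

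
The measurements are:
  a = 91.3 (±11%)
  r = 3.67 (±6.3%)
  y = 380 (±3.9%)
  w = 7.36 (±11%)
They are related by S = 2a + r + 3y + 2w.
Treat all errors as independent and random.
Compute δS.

Absolute uncertainties add in quadrature for a linear combination:
  (2·δa)² = 403;  (δr)² = 0.0535;  (3·δy)² = 1980;  (2·δw)² = 2.62
δS = √(2380) = 48.8

48.8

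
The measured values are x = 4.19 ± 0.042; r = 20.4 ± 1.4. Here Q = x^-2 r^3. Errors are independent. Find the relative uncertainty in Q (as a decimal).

Relative error in a monomial: (δQ/Q)² = Σ (nᵢ · δxᵢ/xᵢ)².
  (-2·δx/x)² = (-2×0.0100)² = 0.000402;  (3·δr/r)² = (3×0.0686)² = 0.0424
δQ/Q = √(0.0428) = 0.207

0.207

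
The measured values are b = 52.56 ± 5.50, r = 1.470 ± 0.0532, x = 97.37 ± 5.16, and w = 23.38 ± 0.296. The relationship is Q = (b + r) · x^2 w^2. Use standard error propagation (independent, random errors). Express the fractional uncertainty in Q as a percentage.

Let u = b + r = 54.03. δu = √(δb² + δr²) = √(30.2 + 0.00283) = 5.50, so δu/u = 0.102.
Q is then a monomial in u, x, w:
δQ/Q = √((δu/u)² + (2·δx/x)² + (2·δw/w)²) = √(0.0104 + 0.0112 + 0.000641) = 0.149

14.9%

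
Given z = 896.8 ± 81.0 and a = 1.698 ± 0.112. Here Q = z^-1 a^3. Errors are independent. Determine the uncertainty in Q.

For a monomial Q ∝ z^-1, a^3, fractional errors add in quadrature:
  (-1·δz/z)² = (-1×0.0903)² = 0.00816;  (3·δa/a)² = (3×0.0660)² = 0.0392
δQ/Q = √(0.0473) = 0.218
Q = 0.005459, so δQ = 0.218 × 0.005459 = 0.00119.

0.00119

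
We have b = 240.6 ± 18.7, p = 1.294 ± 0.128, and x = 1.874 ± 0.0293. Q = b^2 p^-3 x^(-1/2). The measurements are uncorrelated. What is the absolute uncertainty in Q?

Relative error in a monomial: (δQ/Q)² = Σ (nᵢ · δxᵢ/xᵢ)².
  (2·δb/b)² = (2×0.0777)² = 0.0242;  (-3·δp/p)² = (-3×0.0989)² = 0.0881;  (−½·δx/x)² = (-0.5×0.0156)² = 6.11e-05
δQ/Q = √(0.112) = 0.335
Q = 19520, so δQ = 0.335 × 19520 = 6540.

6540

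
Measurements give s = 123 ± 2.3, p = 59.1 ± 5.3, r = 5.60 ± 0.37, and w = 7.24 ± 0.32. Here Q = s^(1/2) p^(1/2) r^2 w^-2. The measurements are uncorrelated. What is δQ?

Each factor contributes (exponent × relative error)² to (δQ/Q)²:
  (½·δs/s)² = (0.5×0.0187)² = 8.74e-05;  (½·δp/p)² = (0.5×0.0897)² = 0.00201;  (2·δr/r)² = (2×0.0661)² = 0.0175;  (-2·δw/w)² = (-2×0.0442)² = 0.00781
δQ/Q = √(0.0274) = 0.165
Q = 51.0, so δQ = 0.165 × 51.0 = 8.44.

8.44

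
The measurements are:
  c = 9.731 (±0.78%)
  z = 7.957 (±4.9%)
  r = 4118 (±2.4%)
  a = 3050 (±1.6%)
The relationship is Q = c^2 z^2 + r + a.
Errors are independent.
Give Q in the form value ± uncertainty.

13160 ± 605

Let p = c^2·z^2 = 5995. δp/p = √((2·δc/c)² + (2·δz/z)²) = √(0.000243 + 0.00960) = 0.0992, so δp = 595.
Q = p + r + a: δQ = √(δp² + δr² + δa²) = √(3.54e+05 + 9770 + 2380) = 605
Q = 13160.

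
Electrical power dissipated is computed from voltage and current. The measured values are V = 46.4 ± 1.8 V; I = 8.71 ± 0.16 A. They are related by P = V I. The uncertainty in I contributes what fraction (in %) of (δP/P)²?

18.3%

(δP/P)² = (1·δV/V)² + (1·δI/I)²
  V term: (1×0.0388)² = 0.00150
  I term: (1×0.0184)² = 0.000337
Total = 0.00184. Share from I = 0.000337/0.00184 = 0.183.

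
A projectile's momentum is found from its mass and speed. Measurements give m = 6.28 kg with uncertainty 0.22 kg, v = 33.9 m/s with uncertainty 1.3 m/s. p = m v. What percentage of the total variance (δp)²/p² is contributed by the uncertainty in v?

(δp/p)² = (1·δm/m)² + (1·δv/v)²
  m term: (1×0.0350)² = 0.00123
  v term: (1×0.0383)² = 0.00147
Total = 0.00270. Share from v = 0.00147/0.00270 = 0.545.

54.5%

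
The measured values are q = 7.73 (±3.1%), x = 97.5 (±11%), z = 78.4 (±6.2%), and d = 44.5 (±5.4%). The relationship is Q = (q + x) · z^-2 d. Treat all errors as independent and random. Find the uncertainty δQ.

Let u = q + x = 105. δu = √(δq² + δx²) = √(0.0574 + 115) = 10.7, so δu/u = 0.102.
Q is then a monomial in u, z, d:
δQ/Q = √((δu/u)² + (-2·δz/z)² + (1·δd/d)²) = √(0.0104 + 0.0154 + 0.00292) = 0.169
Q = 0.762, so δQ = 0.169 × 0.762 = 0.129.

0.129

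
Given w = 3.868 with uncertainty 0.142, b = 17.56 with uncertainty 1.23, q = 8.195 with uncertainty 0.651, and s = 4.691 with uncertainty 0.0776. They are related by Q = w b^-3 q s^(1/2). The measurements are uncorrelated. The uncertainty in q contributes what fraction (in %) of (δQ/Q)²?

(δQ/Q)² = (1·δw/w)² + (-3·δb/b)² + (1·δq/q)² + (½·δs/s)²
  w term: (1×0.0367)² = 0.00135
  b term: (-3×0.0700)² = 0.0442
  q term: (1×0.0794)² = 0.00631
  s term: (0.5×0.0165)² = 6.84e-05
Total = 0.0519. Share from q = 0.00631/0.0519 = 0.122.

12.2%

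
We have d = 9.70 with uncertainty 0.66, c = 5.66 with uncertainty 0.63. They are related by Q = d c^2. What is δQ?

For a monomial Q ∝ d, c^2, fractional errors add in quadrature:
  (1·δd/d)² = (1×0.0680)² = 0.00463;  (2·δc/c)² = (2×0.111)² = 0.0496
δQ/Q = √(0.0542) = 0.233
Q = 311, so δQ = 0.233 × 311 = 72.3.

72.3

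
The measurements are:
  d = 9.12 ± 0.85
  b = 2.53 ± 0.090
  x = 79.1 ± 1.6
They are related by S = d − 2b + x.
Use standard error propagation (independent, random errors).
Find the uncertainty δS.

S is a linear combination, so absolute uncertainties add in quadrature:
  (δd)² = 0.722;  (2·δb)² = 0.0324;  (δx)² = 2.56
δS = √(3.31) = 1.82

1.82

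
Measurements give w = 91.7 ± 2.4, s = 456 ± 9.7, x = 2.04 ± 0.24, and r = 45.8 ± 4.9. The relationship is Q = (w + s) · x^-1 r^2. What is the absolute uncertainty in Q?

Let u = w + s = 548. δu = √(δw² + δs²) = √(5.76 + 94.1) = 9.99, so δu/u = 0.0182.
Q is then a monomial in u, x, r:
δQ/Q = √((δu/u)² + (-1·δx/x)² + (2·δr/r)²) = √(0.000333 + 0.0138 + 0.0458) = 0.245
Q = 5.63e+05, so δQ = 0.245 × 5.63e+05 = 1.38e+05.

1.38e+05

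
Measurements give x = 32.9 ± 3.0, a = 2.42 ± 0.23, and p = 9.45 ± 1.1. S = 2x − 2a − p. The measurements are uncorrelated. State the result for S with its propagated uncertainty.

Each term contributes (cᵢ δxᵢ)² to (δS)²:
  (2·δx)² = 36.0;  (2·δa)² = 0.212;  (δp)² = 1.21
δS = √(37.4) = 6.12
S = 51.5.

51.5 ± 6.12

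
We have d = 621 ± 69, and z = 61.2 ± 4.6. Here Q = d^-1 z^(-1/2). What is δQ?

Since Q is a product/quotient, work with relative uncertainties:
  (-1·δd/d)² = (-1×0.111)² = 0.0123;  (−½·δz/z)² = (-0.5×0.0752)² = 0.00141
δQ/Q = √(0.0138) = 0.117
Q = 0.000206, so δQ = 0.117 × 0.000206 = 2.41e-05.

2.41e-05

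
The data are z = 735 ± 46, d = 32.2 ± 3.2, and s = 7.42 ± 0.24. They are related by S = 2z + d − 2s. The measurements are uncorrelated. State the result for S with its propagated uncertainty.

1490 ± 92.1

For a sum/difference, combine absolute errors in quadrature:
  (2·δz)² = 8460;  (δd)² = 10.2;  (2·δs)² = 0.230
δS = √(8470) = 92.1
S = 1490.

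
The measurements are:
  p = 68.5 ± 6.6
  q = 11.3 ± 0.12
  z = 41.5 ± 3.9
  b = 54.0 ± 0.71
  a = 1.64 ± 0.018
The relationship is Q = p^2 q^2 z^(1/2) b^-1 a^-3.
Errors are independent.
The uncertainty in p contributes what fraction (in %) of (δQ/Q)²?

(δQ/Q)² = (2·δp/p)² + (2·δq/q)² + (½·δz/z)² + (-1·δb/b)² + (-3·δa/a)²
  p term: (2×0.0964)² = 0.0371
  q term: (2×0.0106)² = 0.000451
  z term: (0.5×0.0940)² = 0.00221
  b term: (-1×0.0131)² = 0.000173
  a term: (-3×0.0110)² = 0.00108
Total = 0.0410. Share from p = 0.0371/0.0410 = 0.905.

90.5%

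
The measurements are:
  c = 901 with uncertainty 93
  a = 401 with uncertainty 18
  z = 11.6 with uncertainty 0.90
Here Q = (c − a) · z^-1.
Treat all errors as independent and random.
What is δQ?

Let u = c − a = 500. δu = √(δc² + δa²) = √(8650 + 324) = 94.7, so δu/u = 0.189.
Q is then a monomial in u, z:
δQ/Q = √((δu/u)² + (-1·δz/z)²) = √(0.0359 + 0.00602) = 0.205
Q = 43.1, so δQ = 0.205 × 43.1 = 8.82.

8.82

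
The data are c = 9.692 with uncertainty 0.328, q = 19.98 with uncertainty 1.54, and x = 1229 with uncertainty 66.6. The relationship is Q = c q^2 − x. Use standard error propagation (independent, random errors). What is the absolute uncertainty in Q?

Let p = c·q^2 = 3869. δp/p = √((1·δc/c)² + (2·δq/q)²) = √(0.00115 + 0.0238) = 0.158, so δp = 611.
Q = p − x: δQ = √(δp² + δx²) = √(3.73e+05 + 4440) = 614

614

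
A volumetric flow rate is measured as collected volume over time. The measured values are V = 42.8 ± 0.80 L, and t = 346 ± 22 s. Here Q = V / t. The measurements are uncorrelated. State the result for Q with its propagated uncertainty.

For a monomial Q ∝ V, t^-1, fractional errors add in quadrature:
  (1·δV/V)² = (1×0.0187)² = 0.000349;  (-1·δt/t)² = (-1×0.0636)² = 0.00404
δQ/Q = √(0.00439) = 0.0663
Q = 0.124 L/s, so δQ = 0.0663 × 0.124 = 0.00820 L/s.

0.124 ± 0.00820 L/s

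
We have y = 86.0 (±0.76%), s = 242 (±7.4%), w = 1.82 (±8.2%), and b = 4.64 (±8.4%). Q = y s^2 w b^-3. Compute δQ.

27900

For a monomial Q ∝ y, s^2, w, b^-3, fractional errors add in quadrature:
  (1·δy/y)² = (1×0.00760)² = 5.78e-05;  (2·δs/s)² = (2×0.0740)² = 0.0219;  (1·δw/w)² = (1×0.0820)² = 0.00672;  (-3·δb/b)² = (-3×0.0840)² = 0.0635
δQ/Q = √(0.0922) = 0.304
Q = 91800, so δQ = 0.304 × 91800 = 27900.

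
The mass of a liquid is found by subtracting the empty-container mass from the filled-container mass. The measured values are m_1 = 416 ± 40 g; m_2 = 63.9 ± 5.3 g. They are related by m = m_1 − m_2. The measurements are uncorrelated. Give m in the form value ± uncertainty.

m is a linear combination, so absolute uncertainties add in quadrature:
  (δm_1)² = 1600;  (δm_2)² = 28.1
δm = √(1630) = 40.3 g
m = 352 g.

352 ± 40.3 g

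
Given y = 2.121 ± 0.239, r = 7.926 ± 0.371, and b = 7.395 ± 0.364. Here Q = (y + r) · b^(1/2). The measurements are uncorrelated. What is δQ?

1.38

Let u = y + r = 10.05. δu = √(δy² + δr²) = √(0.0571 + 0.138) = 0.441, so δu/u = 0.0439.
Q is then a monomial in u, b:
δQ/Q = √((δu/u)² + (½·δb/b)²) = √(0.00193 + 0.000606) = 0.0504
Q = 27.32, so δQ = 0.0504 × 27.32 = 1.38.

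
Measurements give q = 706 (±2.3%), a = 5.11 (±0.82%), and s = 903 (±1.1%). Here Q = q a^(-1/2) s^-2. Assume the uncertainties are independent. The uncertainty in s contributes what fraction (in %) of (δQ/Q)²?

47.0%

(δQ/Q)² = (1·δq/q)² + (−½·δa/a)² + (-2·δs/s)²
  q term: (1×0.0230)² = 0.000529
  a term: (-0.5×0.00820)² = 1.68e-05
  s term: (-2×0.0110)² = 0.000484
Total = 0.00103. Share from s = 0.000484/0.00103 = 0.470.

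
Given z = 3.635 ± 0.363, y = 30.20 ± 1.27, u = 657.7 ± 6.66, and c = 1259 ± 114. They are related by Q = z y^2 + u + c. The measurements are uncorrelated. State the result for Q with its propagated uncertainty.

5232 ± 448

Let p = z·y^2 = 3315. δp/p = √((1·δz/z)² + (2·δy/y)²) = √(0.00997 + 0.00707) = 0.131, so δp = 433.
Q = p + u + c: δQ = √(δp² + δu² + δc²) = √(1.87e+05 + 44.4 + 13000) = 448
Q = 5232.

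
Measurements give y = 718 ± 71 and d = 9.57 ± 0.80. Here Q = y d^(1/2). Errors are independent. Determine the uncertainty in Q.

238

Since Q is a product/quotient, work with relative uncertainties:
  (1·δy/y)² = (1×0.0989)² = 0.00978;  (½·δd/d)² = (0.5×0.0836)² = 0.00175
δQ/Q = √(0.0115) = 0.107
Q = 2220, so δQ = 0.107 × 2220 = 238.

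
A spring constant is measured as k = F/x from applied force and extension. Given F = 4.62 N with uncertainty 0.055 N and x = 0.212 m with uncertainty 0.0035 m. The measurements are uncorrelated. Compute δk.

Each factor contributes (exponent × relative error)² to (δk/k)²:
  (1·δF/F)² = (1×0.0119)² = 0.000142;  (-1·δx/x)² = (-1×0.0165)² = 0.000273
δk/k = √(0.000414) = 0.0204
k = 21.8 N/m, so δk = 0.0204 × 21.8 = 0.444 N/m.

0.444 N/m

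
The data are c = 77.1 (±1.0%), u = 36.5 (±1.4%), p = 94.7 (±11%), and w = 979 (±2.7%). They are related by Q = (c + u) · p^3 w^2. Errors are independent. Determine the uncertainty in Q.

3.09e+13

Let h = c + u = 114. δh = √(δc² + δu²) = √(0.594 + 0.261) = 0.925, so δh/h = 0.00814.
Q is then a monomial in h, p, w:
δQ/Q = √((δh/h)² + (3·δp/p)² + (2·δw/w)²) = √(6.63e-05 + 0.109 + 0.00292) = 0.334
Q = 9.25e+13, so δQ = 0.334 × 9.25e+13 = 3.09e+13.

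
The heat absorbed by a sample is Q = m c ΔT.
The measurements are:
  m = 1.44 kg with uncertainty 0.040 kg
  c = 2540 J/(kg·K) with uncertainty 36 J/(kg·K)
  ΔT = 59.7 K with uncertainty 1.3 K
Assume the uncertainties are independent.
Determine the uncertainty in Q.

For a monomial Q ∝ m, c, ΔT, fractional errors add in quadrature:
  (1·δm/m)² = (1×0.0278)² = 0.000772;  (1·δc/c)² = (1×0.0142)² = 0.000201;  (1·δΔT/ΔT)² = (1×0.0218)² = 0.000474
δQ/Q = √(0.00145) = 0.0380
Q = 2.18e+05 J, so δQ = 0.0380 × 2.18e+05 = 8310 J.

8310 J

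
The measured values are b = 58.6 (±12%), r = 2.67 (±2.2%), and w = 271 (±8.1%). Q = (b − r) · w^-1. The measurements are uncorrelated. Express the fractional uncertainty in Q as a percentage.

Let u = b − r = 55.9. δu = √(δb² + δr²) = √(49.4 + 0.00345) = 7.03, so δu/u = 0.126.
Q is then a monomial in u, w:
δQ/Q = √((δu/u)² + (-1·δw/w)²) = √(0.0158 + 0.00656) = 0.150

15.0%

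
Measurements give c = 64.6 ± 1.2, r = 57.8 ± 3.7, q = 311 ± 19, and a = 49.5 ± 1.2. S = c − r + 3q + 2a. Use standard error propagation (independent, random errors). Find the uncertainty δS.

57.2

For a sum/difference, combine absolute errors in quadrature:
  (δc)² = 1.44;  (δr)² = 13.7;  (3·δq)² = 3250;  (2·δa)² = 5.76
δS = √(3270) = 57.2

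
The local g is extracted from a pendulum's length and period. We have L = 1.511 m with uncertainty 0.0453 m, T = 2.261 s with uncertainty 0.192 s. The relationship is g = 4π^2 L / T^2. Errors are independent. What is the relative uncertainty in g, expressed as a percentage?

17.2%

g is a product of powers, so relative uncertainties combine in quadrature:
  (1·δL/L)² = (1×0.0300)² = 0.000899;  (-2·δT/T)² = (-2×0.0849)² = 0.0288
δg/g = √(0.0297) = 0.172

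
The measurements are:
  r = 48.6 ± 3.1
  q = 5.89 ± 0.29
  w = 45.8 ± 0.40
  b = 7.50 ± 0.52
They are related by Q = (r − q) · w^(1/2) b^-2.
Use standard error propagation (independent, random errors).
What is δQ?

0.805

Let u = r − q = 42.7. δu = √(δr² + δq²) = √(9.61 + 0.0841) = 3.11, so δu/u = 0.0729.
Q is then a monomial in u, w, b:
δQ/Q = √((δu/u)² + (½·δw/w)² + (-2·δb/b)²) = √(0.00531 + 1.91e-05 + 0.0192) = 0.157
Q = 5.14, so δQ = 0.157 × 5.14 = 0.805.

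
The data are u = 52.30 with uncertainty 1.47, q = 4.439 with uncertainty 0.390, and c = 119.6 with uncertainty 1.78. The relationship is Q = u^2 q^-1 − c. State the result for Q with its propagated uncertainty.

Let p = u^2·q^-1 = 616.2. δp/p = √((2·δu/u)² + (-1·δq/q)²) = √(0.00316 + 0.00772) = 0.104, so δp = 64.3.
Q = p − c: δQ = √(δp² + δc²) = √(4130 + 3.17) = 64.3
Q = 496.6.

496.6 ± 64.3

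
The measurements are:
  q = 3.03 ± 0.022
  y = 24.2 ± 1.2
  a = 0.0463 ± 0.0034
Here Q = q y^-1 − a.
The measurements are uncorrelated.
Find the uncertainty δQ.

0.00714

Let p = q·y^-1 = 0.125. δp/p = √((1·δq/q)² + (-1·δy/y)²) = √(5.27e-05 + 0.00246) = 0.0501, so δp = 0.00627.
Q = p − a: δQ = √(δp² + δa²) = √(3.94e-05 + 1.16e-05) = 0.00714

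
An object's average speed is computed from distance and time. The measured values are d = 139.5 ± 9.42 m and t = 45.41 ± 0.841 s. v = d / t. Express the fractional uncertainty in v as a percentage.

7.00%

Since v is a product/quotient, work with relative uncertainties:
  (1·δd/d)² = (1×0.0675)² = 0.00456;  (-1·δt/t)² = (-1×0.0185)² = 0.000343
δv/v = √(0.00490) = 0.0700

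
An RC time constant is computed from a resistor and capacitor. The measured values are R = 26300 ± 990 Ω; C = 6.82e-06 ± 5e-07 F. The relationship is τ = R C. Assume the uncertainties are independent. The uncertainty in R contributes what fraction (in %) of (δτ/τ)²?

20.9%

(δτ/τ)² = (1·δR/R)² + (1·δC/C)²
  R term: (1×0.0376)² = 0.00142
  C term: (1×0.0733)² = 0.00537
Total = 0.00679. Share from R = 0.00142/0.00679 = 0.209.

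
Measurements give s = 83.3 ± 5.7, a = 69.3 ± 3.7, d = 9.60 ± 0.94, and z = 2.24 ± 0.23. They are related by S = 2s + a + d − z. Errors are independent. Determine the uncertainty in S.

Each term contributes (cᵢ δxᵢ)² to (δS)²:
  (2·δs)² = 130;  (δa)² = 13.7;  (δd)² = 0.884;  (δz)² = 0.0529
δS = √(145) = 12.0

12.0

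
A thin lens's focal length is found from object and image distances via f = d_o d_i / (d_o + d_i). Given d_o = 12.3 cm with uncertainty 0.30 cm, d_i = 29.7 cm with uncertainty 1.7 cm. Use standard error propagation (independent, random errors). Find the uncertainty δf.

∂f/∂d_o = (d_i/(d_o+d_i))² = 0.500;  ∂f/∂d_i = (d_o/(d_o+d_i))² = 0.0858
δf = √((∂f/∂d_o · δd_o)² + (∂f/∂d_i · δd_i)²) = √(0.0225 + 0.0213) = 0.209 cm

0.209 cm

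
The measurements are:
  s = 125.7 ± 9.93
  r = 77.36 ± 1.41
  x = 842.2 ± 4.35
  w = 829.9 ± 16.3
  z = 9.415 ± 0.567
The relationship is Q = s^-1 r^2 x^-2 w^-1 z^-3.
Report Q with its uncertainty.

(9.691 ± 1.96) × 10^-11

Each factor contributes (exponent × relative error)² to (δQ/Q)²:
  (-1·δs/s)² = (-1×0.0790)² = 0.00624;  (2·δr/r)² = (2×0.0182)² = 0.00133;  (-2·δx/x)² = (-2×0.00517)² = 0.000107;  (-1·δw/w)² = (-1×0.0196)² = 0.000386;  (-3·δz/z)² = (-3×0.0602)² = 0.0326
δQ/Q = √(0.0407) = 0.202
Q = 9.691e-11, so δQ = 0.202 × 9.691e-11 = 1.96e-11.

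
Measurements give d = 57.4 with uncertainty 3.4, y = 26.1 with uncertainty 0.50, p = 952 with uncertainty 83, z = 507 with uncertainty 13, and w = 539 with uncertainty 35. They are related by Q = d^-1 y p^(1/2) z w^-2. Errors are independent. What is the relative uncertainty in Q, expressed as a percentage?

Relative error in a monomial: (δQ/Q)² = Σ (nᵢ · δxᵢ/xᵢ)².
  (-1·δd/d)² = (-1×0.0592)² = 0.00351;  (1·δy/y)² = (1×0.0192)² = 0.000367;  (½·δp/p)² = (0.5×0.0872)² = 0.00190;  (1·δz/z)² = (1×0.0256)² = 0.000657;  (-2·δw/w)² = (-2×0.0649)² = 0.0169
δQ/Q = √(0.0233) = 0.153

15.3%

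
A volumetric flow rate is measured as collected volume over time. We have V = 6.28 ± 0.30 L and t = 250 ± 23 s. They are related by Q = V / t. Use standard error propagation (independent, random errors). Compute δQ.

Q is a product of powers, so relative uncertainties combine in quadrature:
  (1·δV/V)² = (1×0.0478)² = 0.00228;  (-1·δt/t)² = (-1×0.0920)² = 0.00846
δQ/Q = √(0.0107) = 0.104
Q = 0.0251 L/s, so δQ = 0.104 × 0.0251 = 0.00260 L/s.

0.00260 L/s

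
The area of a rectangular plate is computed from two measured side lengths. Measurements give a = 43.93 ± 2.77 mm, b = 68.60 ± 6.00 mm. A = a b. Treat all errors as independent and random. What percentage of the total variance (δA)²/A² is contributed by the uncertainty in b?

65.8%

(δA/A)² = (1·δa/a)² + (1·δb/b)²
  a term: (1×0.0631)² = 0.00398
  b term: (1×0.0875)² = 0.00765
Total = 0.0116. Share from b = 0.00765/0.0116 = 0.658.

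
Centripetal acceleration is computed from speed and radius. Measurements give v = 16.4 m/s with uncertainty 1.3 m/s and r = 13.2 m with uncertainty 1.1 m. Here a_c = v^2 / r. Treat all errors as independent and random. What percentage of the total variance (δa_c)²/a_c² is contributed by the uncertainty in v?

(δa_c/a_c)² = (2·δv/v)² + (-1·δr/r)²
  v term: (2×0.0793)² = 0.0251
  r term: (-1×0.0833)² = 0.00694
Total = 0.0321. Share from v = 0.0251/0.0321 = 0.784.

78.4%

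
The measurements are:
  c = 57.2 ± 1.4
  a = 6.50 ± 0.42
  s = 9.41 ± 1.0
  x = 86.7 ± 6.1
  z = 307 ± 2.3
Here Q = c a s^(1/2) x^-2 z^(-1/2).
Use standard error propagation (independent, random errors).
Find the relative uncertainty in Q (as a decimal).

Since Q is a product/quotient, work with relative uncertainties:
  (1·δc/c)² = (1×0.0245)² = 0.000599;  (1·δa/a)² = (1×0.0646)² = 0.00418;  (½·δs/s)² = (0.5×0.106)² = 0.00282;  (-2·δx/x)² = (-2×0.0704)² = 0.0198;  (−½·δz/z)² = (-0.5×0.00749)² = 1.4e-05
δQ/Q = √(0.0274) = 0.166

0.166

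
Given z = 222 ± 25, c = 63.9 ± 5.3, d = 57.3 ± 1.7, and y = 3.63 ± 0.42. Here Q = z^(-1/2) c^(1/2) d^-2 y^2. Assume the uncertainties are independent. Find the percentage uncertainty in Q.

24.9%

Relative error in a monomial: (δQ/Q)² = Σ (nᵢ · δxᵢ/xᵢ)².
  (−½·δz/z)² = (-0.5×0.113)² = 0.00317;  (½·δc/c)² = (0.5×0.0829)² = 0.00172;  (-2·δd/d)² = (-2×0.0297)² = 0.00352;  (2·δy/y)² = (2×0.116)² = 0.0535
δQ/Q = √(0.0620) = 0.249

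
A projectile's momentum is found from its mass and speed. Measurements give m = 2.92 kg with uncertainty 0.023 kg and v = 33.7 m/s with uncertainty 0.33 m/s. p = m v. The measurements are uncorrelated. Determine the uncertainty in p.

1.24 kg·m/s

Since p is a product/quotient, work with relative uncertainties:
  (1·δm/m)² = (1×0.00788)² = 6.2e-05;  (1·δv/v)² = (1×0.00979)² = 9.59e-05
δp/p = √(0.000158) = 0.0126
p = 98.4 kg·m/s, so δp = 0.0126 × 98.4 = 1.24 kg·m/s.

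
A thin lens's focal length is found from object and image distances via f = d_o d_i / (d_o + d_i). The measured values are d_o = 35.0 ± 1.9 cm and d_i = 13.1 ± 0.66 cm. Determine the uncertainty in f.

∂f/∂d_o = (d_i/(d_o+d_i))² = 0.0742;  ∂f/∂d_i = (d_o/(d_o+d_i))² = 0.529
δf = √((∂f/∂d_o · δd_o)² + (∂f/∂d_i · δd_i)²) = √(0.0199 + 0.122) = 0.377 cm

0.377 cm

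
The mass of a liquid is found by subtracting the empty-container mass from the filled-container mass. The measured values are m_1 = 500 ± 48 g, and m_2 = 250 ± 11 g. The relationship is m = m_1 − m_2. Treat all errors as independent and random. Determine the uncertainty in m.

49.2 g

Each term contributes (cᵢ δxᵢ)² to (δm)²:
  (δm_1)² = 2300;  (δm_2)² = 121
δm = √(2420) = 49.2 g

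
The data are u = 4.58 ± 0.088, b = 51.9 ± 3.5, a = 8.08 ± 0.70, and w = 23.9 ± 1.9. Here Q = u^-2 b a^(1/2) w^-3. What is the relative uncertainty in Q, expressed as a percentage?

Each factor contributes (exponent × relative error)² to (δQ/Q)²:
  (-2·δu/u)² = (-2×0.0192)² = 0.00148;  (1·δb/b)² = (1×0.0674)² = 0.00455;  (½·δa/a)² = (0.5×0.0866)² = 0.00188;  (-3·δw/w)² = (-3×0.0795)² = 0.0569
δQ/Q = √(0.0648) = 0.255

25.5%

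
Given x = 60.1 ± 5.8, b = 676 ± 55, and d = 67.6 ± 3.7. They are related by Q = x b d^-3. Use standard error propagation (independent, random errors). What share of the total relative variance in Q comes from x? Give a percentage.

(δQ/Q)² = (1·δx/x)² + (1·δb/b)² + (-3·δd/d)²
  x term: (1×0.0965)² = 0.00931
  b term: (1×0.0814)² = 0.00662
  d term: (-3×0.0547)² = 0.0270
Total = 0.0429. Share from x = 0.00931/0.0429 = 0.217.

21.7%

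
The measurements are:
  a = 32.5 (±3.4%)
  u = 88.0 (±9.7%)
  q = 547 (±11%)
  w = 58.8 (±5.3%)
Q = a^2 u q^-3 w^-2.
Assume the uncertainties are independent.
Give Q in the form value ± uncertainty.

(1.64 ± 0.602) × 10^-7

Relative error in a monomial: (δQ/Q)² = Σ (nᵢ · δxᵢ/xᵢ)².
  (2·δa/a)² = (2×0.0340)² = 0.00462;  (1·δu/u)² = (1×0.0970)² = 0.00941;  (-3·δq/q)² = (-3×0.110)² = 0.109;  (-2·δw/w)² = (-2×0.0530)² = 0.0112
δQ/Q = √(0.134) = 0.366
Q = 1.64e-07, so δQ = 0.366 × 1.64e-07 = 6.02e-08.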